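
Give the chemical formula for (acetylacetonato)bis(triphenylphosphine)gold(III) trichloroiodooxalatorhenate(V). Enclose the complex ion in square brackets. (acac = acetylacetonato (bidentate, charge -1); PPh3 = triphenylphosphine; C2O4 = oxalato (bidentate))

Cation [Au…]: ligand charges -1, Au(III) ⇒ ion charge 2+.
Anion [Re…]: ligand charges -6, Re(V) ⇒ ion charge 1−.

[Au(acac)(PPh3)2][Re(C2O4)Cl3I]2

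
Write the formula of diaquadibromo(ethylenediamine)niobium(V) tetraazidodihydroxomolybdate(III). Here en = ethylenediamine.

[NbBr2(en)(H2O)2][Mo(N3)4(OH)2]

Cation [Nb…]: ligand charges -2, Nb(V) ⇒ ion charge 3+.
Anion [Mo…]: ligand charges -6, Mo(III) ⇒ ion charge 3−.
One 3+ cation balances one 3− anion.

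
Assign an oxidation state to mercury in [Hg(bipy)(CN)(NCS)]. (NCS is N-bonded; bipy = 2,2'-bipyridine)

No counter-ion: the bracketed complex is neutral.
Ligand charges: 1×NCS = -1; 1×CN = -1; 1×bipy neutral; sum -2.
Hg + (-2) = 0 ⇒ Hg is +2.

+2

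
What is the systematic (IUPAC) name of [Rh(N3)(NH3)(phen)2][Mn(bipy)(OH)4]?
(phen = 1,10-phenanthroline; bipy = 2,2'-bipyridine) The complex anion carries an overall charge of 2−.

ammineazidobis(1,10-phenanthroline)rhodium(III) (2,2'-bipyridine)tetrahydroxomanganate(II)

The complex anion is given as 2−; its ligand charges sum to -4, so Mn = +2.
A 1:1 salt means the cation carries the equal and opposite charge, 2+.
Cation: ligand charges sum to -1; for the ion to be 2+, Rh = +3.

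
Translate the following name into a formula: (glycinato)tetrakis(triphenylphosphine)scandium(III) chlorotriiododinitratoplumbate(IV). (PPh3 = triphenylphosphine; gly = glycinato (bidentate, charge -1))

Cation [Sc…]: ligand charges -1, Sc(III) ⇒ ion charge 2+.
Anion [Pb…]: ligand charges -6, Pb(IV) ⇒ ion charge 2−.

[Sc(gly)(PPh3)4][PbClI3(NO3)2]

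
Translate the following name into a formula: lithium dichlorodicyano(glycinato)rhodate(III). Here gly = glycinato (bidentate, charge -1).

Ligands: 2 cyano (CN, -1), 1 glycinato (gly, -1), 2 chloro (Cl, -1). Ligand charge sum = -5.
With Rh in oxidation state +3, the complex ion is [Rh...]^2−.
Charge balance with lithium (+1) requires 1 complex ion per 2 lithium.

Li2[RhCl2(CN)2(gly)]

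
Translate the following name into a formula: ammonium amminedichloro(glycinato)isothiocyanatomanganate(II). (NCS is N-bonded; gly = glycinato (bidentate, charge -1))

Ligands: 1 ammine (NH3, neutral), 2 chloro (Cl, -1), 1 isothiocyanato (NCS, -1), 1 glycinato (gly, -1). Ligand charge sum = -4.
Charge balance with ammonium (+1) requires 1 complex ion per 2 ammonium.

(NH4)2[MnCl2(gly)(NCS)(NH3)]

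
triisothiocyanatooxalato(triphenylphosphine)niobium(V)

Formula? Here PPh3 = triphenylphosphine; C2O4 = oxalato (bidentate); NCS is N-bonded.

Ligands: 1 triphenylphosphine (PPh3, neutral), 1 oxalato (C2O4, -2), 3 isothiocyanato (NCS, -1). Ligand charge sum = -5.
With Nb in oxidation state +5, the complex ion is [Nb...].

[Nb(C2O4)(NCS)3(PPh3)]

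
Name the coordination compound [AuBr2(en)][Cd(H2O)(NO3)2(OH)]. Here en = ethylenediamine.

dibromo(ethylenediamine)gold(III) aquahydroxodinitratocadmate(II)

Both ions are complex: the cation is named first with the plain metal name, the anion second with the -ate form; each ion's ligands are alphabetised independently.
Cadmium is always +2 in its complexes; the anion's ligand charges sum to -3, so the complex anion is 1−.
A 1:1 salt means the cation carries the equal and opposite charge, 1+.
Cation: ligand charges sum to -2; for the ion to be 1+, Au = +3.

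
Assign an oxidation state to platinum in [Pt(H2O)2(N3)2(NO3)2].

+4

No counter-ion: the bracketed complex is neutral.
Ligand charges: 2×NO3 = -2; 2×H2O neutral; 2×N3 = -2; sum -4.
Pt + (-4) = 0 ⇒ Pt is +4.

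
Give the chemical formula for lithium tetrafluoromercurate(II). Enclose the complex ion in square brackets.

Li2[HgF4]

Ligands: 4 fluoro (F, -1). Ligand charge sum = -4.
With Hg in oxidation state +2, the complex ion is [Hg...]^2−.
Charge balance with lithium (+1) requires 1 complex ion per 2 lithium.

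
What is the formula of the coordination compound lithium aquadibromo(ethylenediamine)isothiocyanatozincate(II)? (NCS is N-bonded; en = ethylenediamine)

Li[ZnBr2(en)(H2O)(NCS)]

Ligands: 2 bromo (Br, -1), 1 isothiocyanato (NCS, -1), 1 ethylenediamine (en, neutral), 1 aqua (H2O, neutral). Ligand charge sum = -3.
Charge balance with lithium (+1) requires 1 complex ion per 1 lithium.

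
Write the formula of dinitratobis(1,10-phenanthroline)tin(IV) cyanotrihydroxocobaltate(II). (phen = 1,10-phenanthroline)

[Sn(NO3)2(phen)2][Co(CN)(OH)3]

Cation [Sn…]: ligand charges -2, Sn(IV) ⇒ ion charge 2+.
Anion [Co…]: ligand charges -4, Co(II) ⇒ ion charge 2−.
One 2+ cation balances one 2− anion.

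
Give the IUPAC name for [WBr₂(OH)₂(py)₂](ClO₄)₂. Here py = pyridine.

The 2 perchlorate counter-ions carry a total charge of -2, so each complex ion is 2+.
Ligand charges: 2×bromo (-1 each), 2×hydroxo (-1 each), 2×pyridine (neutral); total -4. So W + (-4) = 2+, giving W = +6.
Ligands are named alphabetically: bromo before hydroxo before pyridine.

dibromodihydroxobis(pyridine)tungsten(VI) perchlorate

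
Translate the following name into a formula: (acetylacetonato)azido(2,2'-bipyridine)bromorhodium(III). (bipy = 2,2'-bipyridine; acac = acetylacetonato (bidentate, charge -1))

Ligands: 1 azido (N3, -1), 1 bromo (Br, -1), 1 2,2'-bipyridine (bipy, neutral), 1 acetylacetonato (acac, -1). Ligand charge sum = -3.
With Rh in oxidation state +3, the complex ion is [Rh...].

[Rh(acac)(bipy)Br(N3)]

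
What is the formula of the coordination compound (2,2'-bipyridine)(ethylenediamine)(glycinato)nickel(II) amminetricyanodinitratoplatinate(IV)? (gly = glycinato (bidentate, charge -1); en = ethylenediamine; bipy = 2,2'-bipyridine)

Cation [Ni…]: ligand charges -1, Ni(II) ⇒ ion charge 1+.
Anion [Pt…]: ligand charges -5, Pt(IV) ⇒ ion charge 1−.
One 1+ cation balances one 1− anion.

[Ni(bipy)(en)(gly)][Pt(CN)3(NH3)(NO3)2]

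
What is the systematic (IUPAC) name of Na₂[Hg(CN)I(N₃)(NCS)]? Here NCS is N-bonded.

sodium azidocyanoiodoisothiocyanatomercurate(II)

The 2 sodium counter-ions carry a total charge of +2, so each complex ion is 2−.
Ligand charges: 1×iodo (-1 each), 1×isothiocyanato (-1 each), 1×cyano (-1 each), 1×azido (-1 each); total -4. So Hg + (-4) = 2−, giving Hg = +2.
The complex ion is anionic, so mercury takes the -ate form mercurate(II).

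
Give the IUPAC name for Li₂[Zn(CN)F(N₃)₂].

lithium diazidocyanofluorozincate(II)

The 2 lithium counter-ions carry a total charge of +2, so each complex ion is 2−.
Ligand charges: 1×cyano (-1 each), 1×fluoro (-1 each), 2×azido (-1 each); total -4. So Zn + (-4) = 2−, giving Zn = +2.
Ligands are named alphabetically: azido before cyano before fluoro.
The complex ion is anionic, so zinc takes the -ate form zincate(II).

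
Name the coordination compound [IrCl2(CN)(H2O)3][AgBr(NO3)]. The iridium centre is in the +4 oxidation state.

Both ions are complex: the cation is named first with the plain metal name, the anion second with the -ate form; each ion's ligands are alphabetised independently.
Ir is given as +4; the cation's ligand charges sum to -3, so the complex cation is 1+.
A 1:1 salt means the anion carries the equal and opposite charge, 1−.
Anion: ligand charges sum to -2; for the ion to be 1−, Ag = +1.

triaquadichlorocyanoiridium(IV) bromonitratoargentate(I)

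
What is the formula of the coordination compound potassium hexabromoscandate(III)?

Ligands: 6 bromo (Br, -1). Ligand charge sum = -6.
With Sc in oxidation state +3, the complex ion is [Sc...]^3−.
Charge balance with potassium (+1) requires 1 complex ion per 3 potassium.

K3[ScBr6]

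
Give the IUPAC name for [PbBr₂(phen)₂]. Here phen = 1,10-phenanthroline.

There is no counter-ion, so the complex is neutral overall.
Ligand charges: 2×1,10-phenanthroline (neutral), 2×bromo (-1 each); total -2. So Pb + (-2) = 0, giving Pb = +2.
Ligands are named alphabetically: bromo before phenanthroline.

dibromobis(1,10-phenanthroline)lead(II)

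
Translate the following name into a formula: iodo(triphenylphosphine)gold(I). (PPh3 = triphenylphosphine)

[AuI(PPh3)]

Ligands: 1 iodo (I, -1), 1 triphenylphosphine (PPh3, neutral). Ligand charge sum = -1.
With Au in oxidation state +1, the complex ion is [Au...].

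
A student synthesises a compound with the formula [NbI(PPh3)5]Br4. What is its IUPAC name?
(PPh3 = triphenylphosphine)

The 4 bromide counter-ions carry a total charge of -4, so each complex ion is 4+.
Ligand charges: 5×triphenylphosphine (neutral), 1×iodo (-1 each); total -1. So Nb + (-1) = 4+, giving Nb = +5.
Ligands are named alphabetically: iodo before triphenylphosphine.

iodopentakis(triphenylphosphine)niobium(V) bromide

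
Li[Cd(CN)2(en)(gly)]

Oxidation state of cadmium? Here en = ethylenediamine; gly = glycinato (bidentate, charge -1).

1 lithium outside the brackets (+1 each) → the complex ion is 1−.
Ligand charges: 1×en neutral; 2×CN = -2; 1×gly = -1; sum -3.
Cd + (-3) = 1− ⇒ Cd is +2.

+2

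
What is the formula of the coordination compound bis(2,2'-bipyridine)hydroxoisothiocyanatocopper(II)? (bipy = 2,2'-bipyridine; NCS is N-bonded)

Ligands: 2 2,2'-bipyridine (bipy, neutral), 1 hydroxo (OH, -1), 1 isothiocyanato (NCS, -1). Ligand charge sum = -2.
With Cu in oxidation state +2, the complex ion is [Cu...].

[Cu(bipy)2(NCS)(OH)]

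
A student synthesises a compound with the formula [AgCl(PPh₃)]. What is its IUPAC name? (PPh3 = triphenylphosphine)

chloro(triphenylphosphine)silver(I)

There is no counter-ion, so the complex is neutral overall.
Ligand charges: 1×triphenylphosphine (neutral), 1×chloro (-1 each); total -1. So Ag + (-1) = 0, giving Ag = +1.
Ligands are named alphabetically: chloro before triphenylphosphine.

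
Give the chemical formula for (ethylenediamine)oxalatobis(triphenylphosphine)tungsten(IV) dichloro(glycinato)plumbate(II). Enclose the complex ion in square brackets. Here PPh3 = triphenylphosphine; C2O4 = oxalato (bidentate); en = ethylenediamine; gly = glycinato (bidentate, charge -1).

Cation [W…]: ligand charges -2, W(IV) ⇒ ion charge 2+.
Anion [Pb…]: ligand charges -3, Pb(II) ⇒ ion charge 1−.
One 2+ cation requires 2 of the 1− anion.

[W(C2O4)(en)(PPh3)2][PbCl2(gly)]2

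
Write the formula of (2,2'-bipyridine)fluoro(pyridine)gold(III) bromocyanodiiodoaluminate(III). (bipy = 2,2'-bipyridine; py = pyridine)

[Au(bipy)F(py)][AlBr(CN)I2]2

Cation [Au…]: ligand charges -1, Au(III) ⇒ ion charge 2+.
Anion [Al…]: ligand charges -4, Al(III) ⇒ ion charge 1−.
One 2+ cation requires 2 of the 1− anion.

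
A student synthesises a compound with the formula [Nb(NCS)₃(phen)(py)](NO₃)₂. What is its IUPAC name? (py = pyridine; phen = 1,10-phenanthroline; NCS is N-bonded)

The 2 nitrate counter-ions carry a total charge of -2, so each complex ion is 2+.
Ligand charges: 1×pyridine (neutral), 1×1,10-phenanthroline (neutral), 3×isothiocyanato (-1 each); total -3. So Nb + (-3) = 2+, giving Nb = +5.
Ligands are named alphabetically: isothiocyanato before phenanthroline before pyridine.

triisothiocyanato(1,10-phenanthroline)(pyridine)niobium(V) nitrate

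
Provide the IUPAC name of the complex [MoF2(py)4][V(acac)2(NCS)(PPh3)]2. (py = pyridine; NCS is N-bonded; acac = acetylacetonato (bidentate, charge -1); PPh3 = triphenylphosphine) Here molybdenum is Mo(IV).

difluorotetrakis(pyridine)molybdenum(IV) bis(acetylacetonato)isothiocyanato(triphenylphosphine)vanadate(II)

Both ions are complex: the cation is named first with the plain metal name, the anion second with the -ate form; each ion's ligands are alphabetised independently.
Mo is given as +4; the cation's ligand charges sum to -2, so the complex cation is 2+.
With 2 anions per cation, each anion must be 2/2 = 1−.
Anion: ligand charges sum to -3; for the ion to be 1−, V = +2.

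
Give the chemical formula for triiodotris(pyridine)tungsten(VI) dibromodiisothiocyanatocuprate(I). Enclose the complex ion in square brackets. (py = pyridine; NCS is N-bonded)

[WI3(py)3][CuBr2(NCS)2]

Cation [W…]: ligand charges -3, W(VI) ⇒ ion charge 3+.
Anion [Cu…]: ligand charges -4, Cu(I) ⇒ ion charge 3−.
One 3+ cation balances one 3− anion.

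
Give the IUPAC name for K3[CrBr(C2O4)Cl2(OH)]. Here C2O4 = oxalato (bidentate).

potassium bromodichlorohydroxooxalatochromate(III)

The 3 potassium counter-ions carry a total charge of +3, so each complex ion is 3−.
Ligand charges: 1×oxalato (-2 each), 1×bromo (-1 each), 1×hydroxo (-1 each), 2×chloro (-1 each); total -6. So Cr + (-6) = 3−, giving Cr = +3.
Ligands are named alphabetically: bromo before chloro before hydroxo before oxalato.
The complex ion is anionic, so chromium takes the -ate form chromate(III).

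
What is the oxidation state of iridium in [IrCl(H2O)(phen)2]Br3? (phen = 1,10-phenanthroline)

3 bromide outside the brackets (-1 each) → the complex ion is 3+.
Ligand charges: 1×Cl = -1; 2×phen neutral; 1×H2O neutral; sum -1.
Ir + (-1) = 3+ ⇒ Ir is +4.

+4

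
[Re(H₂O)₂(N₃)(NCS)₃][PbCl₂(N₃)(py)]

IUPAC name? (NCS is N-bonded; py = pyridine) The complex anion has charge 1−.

diaquaazidotriisothiocyanatorhenium(V) azidodichloro(pyridine)plumbate(II)

The complex anion is given as 1−; its ligand charges sum to -3, so Pb = +2.
A 1:1 salt means the cation carries the equal and opposite charge, 1+.
Cation: ligand charges sum to -4; for the ion to be 1+, Re = +5.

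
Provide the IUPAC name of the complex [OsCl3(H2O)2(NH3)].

There is no counter-ion, so the complex is neutral overall.
Ligand charges: 1×ammine (neutral), 3×chloro (-1 each), 2×aqua (neutral); total -3. So Os + (-3) = 0, giving Os = +3.
Ligands are named alphabetically: ammine before aqua before chloro.

amminediaquatrichloroosmium(III)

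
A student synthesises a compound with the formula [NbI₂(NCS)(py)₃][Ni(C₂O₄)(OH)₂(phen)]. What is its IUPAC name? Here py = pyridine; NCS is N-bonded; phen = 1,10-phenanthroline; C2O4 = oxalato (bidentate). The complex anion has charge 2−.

diiodoisothiocyanatotris(pyridine)niobium(V) dihydroxooxalato(1,10-phenanthroline)nickelate(II)

The complex anion is given as 2−; its ligand charges sum to -4, so Ni = +2.
A 1:1 salt means the cation carries the equal and opposite charge, 2+.
Cation: ligand charges sum to -3; for the ion to be 2+, Nb = +5.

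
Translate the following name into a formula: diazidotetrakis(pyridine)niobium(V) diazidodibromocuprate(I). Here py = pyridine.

Cation [Nb…]: ligand charges -2, Nb(V) ⇒ ion charge 3+.
Anion [Cu…]: ligand charges -4, Cu(I) ⇒ ion charge 3−.
One 3+ cation balances one 3− anion.

[Nb(N3)2(py)4][CuBr2(N3)2]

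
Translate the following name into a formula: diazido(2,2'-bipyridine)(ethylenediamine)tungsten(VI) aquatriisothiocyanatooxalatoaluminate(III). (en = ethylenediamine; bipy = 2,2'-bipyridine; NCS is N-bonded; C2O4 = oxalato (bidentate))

Cation [W…]: ligand charges -2, W(VI) ⇒ ion charge 4+.
Anion [Al…]: ligand charges -5, Al(III) ⇒ ion charge 2−.
One 4+ cation requires 2 of the 2− anion.

[W(bipy)(en)(N3)2][Al(C2O4)(H2O)(NCS)3]2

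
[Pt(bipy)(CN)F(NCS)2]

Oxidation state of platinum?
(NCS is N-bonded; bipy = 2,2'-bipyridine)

+4

No counter-ion: the bracketed complex is neutral.
Ligand charges: 1×F = -1; 2×NCS = -2; 1×bipy neutral; 1×CN = -1; sum -4.
Pt + (-4) = 0 ⇒ Pt is +4.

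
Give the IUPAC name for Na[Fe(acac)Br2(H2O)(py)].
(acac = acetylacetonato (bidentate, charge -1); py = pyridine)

The 1 sodium counter-ion carries a total charge of +1, so each complex ion is 1−.
Ligand charges: 1×acetylacetonato (-1 each), 1×aqua (neutral), 2×bromo (-1 each), 1×pyridine (neutral); total -3. So Fe + (-3) = 1−, giving Fe = +2.
Ligands are named alphabetically: acetylacetonato before aqua before bromo before pyridine.
The complex ion is anionic, so iron takes the -ate form ferrate(II).

sodium (acetylacetonato)aquadibromo(pyridine)ferrate(II)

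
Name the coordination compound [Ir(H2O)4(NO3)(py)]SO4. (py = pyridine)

The 1 sulfate counter-ion carries a total charge of -2, so each complex ion is 2+.
Ligand charges: 4×aqua (neutral), 1×nitrato (-1 each), 1×pyridine (neutral); total -1. So Ir + (-1) = 2+, giving Ir = +3.
Ligands are named alphabetically: aqua before nitrato before pyridine.

tetraaquanitrato(pyridine)iridium(III) sulfate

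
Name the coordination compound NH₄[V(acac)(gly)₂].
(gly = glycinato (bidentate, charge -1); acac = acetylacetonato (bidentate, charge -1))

ammonium (acetylacetonato)bis(glycinato)vanadate(II)

The 1 ammonium counter-ion carries a total charge of +1, so each complex ion is 1−.
Ligand charges: 2×glycinato (-1 each), 1×acetylacetonato (-1 each); total -3. So V + (-3) = 1−, giving V = +2.
Ligands are named alphabetically: acetylacetonato before glycinato.
The complex ion is anionic, so vanadium takes the -ate form vanadate(II).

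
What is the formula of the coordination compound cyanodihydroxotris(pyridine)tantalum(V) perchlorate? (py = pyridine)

[Ta(CN)(OH)2(py)3](ClO4)2

Ligands: 1 cyano (CN, -1), 2 hydroxo (OH, -1), 3 pyridine (py, neutral). Ligand charge sum = -3.
With Ta in oxidation state +5, the complex ion is [Ta...]^2+.
Charge balance with perchlorate (-1) requires 1 complex ion per 2 perchlorate.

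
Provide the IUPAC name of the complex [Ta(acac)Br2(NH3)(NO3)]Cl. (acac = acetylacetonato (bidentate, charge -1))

(acetylacetonato)amminedibromonitratotantalum(V) chloride

The 1 chloride counter-ion carries a total charge of -1, so each complex ion is 1+.
Ligand charges: 2×bromo (-1 each), 1×nitrato (-1 each), 1×ammine (neutral), 1×acetylacetonato (-1 each); total -4. So Ta + (-4) = 1+, giving Ta = +5.
Ligands are named alphabetically: acetylacetonato before ammine before bromo before nitrato.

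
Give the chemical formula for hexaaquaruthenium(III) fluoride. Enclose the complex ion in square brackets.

[Ru(H2O)6]F3

Ligands: 6 aqua (H2O, neutral). Ligand charge sum = 0.
With Ru in oxidation state +3, the complex ion is [Ru...]^3+.
Charge balance with fluoride (-1) requires 1 complex ion per 3 fluoride.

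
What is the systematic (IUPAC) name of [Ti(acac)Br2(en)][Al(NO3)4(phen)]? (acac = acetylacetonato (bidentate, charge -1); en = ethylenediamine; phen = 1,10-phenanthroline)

Both ions are complex: the cation is named first with the plain metal name, the anion second with the -ate form; each ion's ligands are alphabetised independently.
Aluminium is always +3 in its complexes; the anion's ligand charges sum to -4, so the complex anion is 1−.
A 1:1 salt means the cation carries the equal and opposite charge, 1+.
Cation: ligand charges sum to -3; for the ion to be 1+, Ti = +4.

(acetylacetonato)dibromo(ethylenediamine)titanium(IV) tetranitrato(1,10-phenanthroline)aluminate(III)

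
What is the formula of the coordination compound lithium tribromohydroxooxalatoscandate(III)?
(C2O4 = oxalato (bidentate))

Li3[ScBr3(C2O4)(OH)]

Ligands: 3 bromo (Br, -1), 1 oxalato (C2O4, -2), 1 hydroxo (OH, -1). Ligand charge sum = -6.
With Sc in oxidation state +3, the complex ion is [Sc...]^3−.
Charge balance with lithium (+1) requires 1 complex ion per 3 lithium.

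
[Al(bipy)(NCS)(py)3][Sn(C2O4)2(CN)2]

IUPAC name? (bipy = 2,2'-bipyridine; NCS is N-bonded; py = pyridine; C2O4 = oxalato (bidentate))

(2,2'-bipyridine)isothiocyanatotris(pyridine)aluminium(III) dicyanodioxalatostannate(IV)

Both ions are complex: the cation is named first with the plain metal name, the anion second with the -ate form; each ion's ligands are alphabetised independently.
Aluminium is always +3 in its complexes; the cation's ligand charges sum to -1, so the complex cation is 2+.
A 1:1 salt means the anion carries the equal and opposite charge, 2−.
Anion: ligand charges sum to -6; for the ion to be 2−, Sn = +4.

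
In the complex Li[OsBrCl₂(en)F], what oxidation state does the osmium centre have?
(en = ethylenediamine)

+3

1 lithium outside the brackets (+1 each) → the complex ion is 1−.
Ligand charges: 1×en neutral; 2×Cl = -2; 1×Br = -1; 1×F = -1; sum -4.
Os + (-4) = 1− ⇒ Os is +3.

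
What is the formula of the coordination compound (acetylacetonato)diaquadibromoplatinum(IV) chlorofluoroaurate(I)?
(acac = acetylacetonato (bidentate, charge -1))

Cation [Pt…]: ligand charges -3, Pt(IV) ⇒ ion charge 1+.
Anion [Au…]: ligand charges -2, Au(I) ⇒ ion charge 1−.
One 1+ cation balances one 1− anion.

[Pt(acac)Br2(H2O)2][AuClF]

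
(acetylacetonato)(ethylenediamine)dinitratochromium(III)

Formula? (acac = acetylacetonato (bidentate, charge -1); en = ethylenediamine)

[Cr(acac)(en)(NO3)2]

Ligands: 2 nitrato (NO3, -1), 1 acetylacetonato (acac, -1), 1 ethylenediamine (en, neutral). Ligand charge sum = -3.
With Cr in oxidation state +3, the complex ion is [Cr...].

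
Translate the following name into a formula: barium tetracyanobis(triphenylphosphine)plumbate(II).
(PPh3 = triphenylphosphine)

Ba[Pb(CN)4(PPh3)2]

Ligands: 4 cyano (CN, -1), 2 triphenylphosphine (PPh3, neutral). Ligand charge sum = -4.
Charge balance with barium (+2) requires 1 complex ion per 1 barium.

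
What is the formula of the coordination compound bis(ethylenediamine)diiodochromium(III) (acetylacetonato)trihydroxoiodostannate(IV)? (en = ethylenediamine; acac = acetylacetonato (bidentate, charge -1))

[Cr(en)2I2][Sn(acac)I(OH)3]

Cation [Cr…]: ligand charges -2, Cr(III) ⇒ ion charge 1+.
Anion [Sn…]: ligand charges -5, Sn(IV) ⇒ ion charge 1−.
One 1+ cation balances one 1− anion.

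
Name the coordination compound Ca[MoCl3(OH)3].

The 1 calcium counter-ion carries a total charge of +2, so each complex ion is 2−.
Ligand charges: 3×hydroxo (-1 each), 3×chloro (-1 each); total -6. So Mo + (-6) = 2−, giving Mo = +4.
The complex ion is anionic, so molybdenum takes the -ate form molybdate(IV).

calcium trichlorotrihydroxomolybdate(IV)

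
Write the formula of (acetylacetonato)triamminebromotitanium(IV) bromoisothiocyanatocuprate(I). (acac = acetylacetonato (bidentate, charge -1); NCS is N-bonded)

Cation [Ti…]: ligand charges -2, Ti(IV) ⇒ ion charge 2+.
Anion [Cu…]: ligand charges -2, Cu(I) ⇒ ion charge 1−.
One 2+ cation requires 2 of the 1− anion.

[Ti(acac)Br(NH3)3][CuBr(NCS)]2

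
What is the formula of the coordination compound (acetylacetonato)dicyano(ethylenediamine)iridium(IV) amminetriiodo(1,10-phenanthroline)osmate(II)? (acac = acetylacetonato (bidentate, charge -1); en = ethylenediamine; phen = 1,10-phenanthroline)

Cation [Ir…]: ligand charges -3, Ir(IV) ⇒ ion charge 1+.
Anion [Os…]: ligand charges -3, Os(II) ⇒ ion charge 1−.
One 1+ cation balances one 1− anion.

[Ir(acac)(CN)2(en)][OsI3(NH3)(phen)]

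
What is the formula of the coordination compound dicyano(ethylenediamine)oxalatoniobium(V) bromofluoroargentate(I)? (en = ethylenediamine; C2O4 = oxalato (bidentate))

[Nb(C2O4)(CN)2(en)][AgBrF]

Cation [Nb…]: ligand charges -4, Nb(V) ⇒ ion charge 1+.
Anion [Ag…]: ligand charges -2, Ag(I) ⇒ ion charge 1−.
One 1+ cation balances one 1− anion.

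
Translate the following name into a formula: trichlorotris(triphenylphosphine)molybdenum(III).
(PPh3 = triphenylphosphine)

Ligands: 3 chloro (Cl, -1), 3 triphenylphosphine (PPh3, neutral). Ligand charge sum = -3.
With Mo in oxidation state +3, the complex ion is [Mo...].

[MoCl3(PPh3)3]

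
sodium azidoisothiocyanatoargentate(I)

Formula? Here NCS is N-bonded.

Ligands: 1 isothiocyanato (NCS, -1), 1 azido (N3, -1). Ligand charge sum = -2.
With Ag in oxidation state +1, the complex ion is [Ag...]^1−.
Charge balance with sodium (+1) requires 1 complex ion per 1 sodium.

Na[Ag(N3)(NCS)]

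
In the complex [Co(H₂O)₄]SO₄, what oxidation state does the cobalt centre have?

1 sulfate outside the brackets (-2 each) → the complex ion is 2+.
Ligand charges: 4×H2O neutral; sum 0.
Co + (0) = 2+ ⇒ Co is +2.

+2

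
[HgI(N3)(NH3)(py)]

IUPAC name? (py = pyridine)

ammineazidoiodo(pyridine)mercury(II)

There is no counter-ion, so the complex is neutral overall.
Ligand charges: 1×iodo (-1 each), 1×ammine (neutral), 1×pyridine (neutral), 1×azido (-1 each); total -2. So Hg + (-2) = 0, giving Hg = +2.
Ligands are named alphabetically: ammine before azido before iodo before pyridine.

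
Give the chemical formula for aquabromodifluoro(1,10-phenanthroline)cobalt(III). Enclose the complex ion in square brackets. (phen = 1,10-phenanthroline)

[CoBrF2(H2O)(phen)]

Ligands: 2 fluoro (F, -1), 1 1,10-phenanthroline (phen, neutral), 1 aqua (H2O, neutral), 1 bromo (Br, -1). Ligand charge sum = -3.
With Co in oxidation state +3, the complex ion is [Co...].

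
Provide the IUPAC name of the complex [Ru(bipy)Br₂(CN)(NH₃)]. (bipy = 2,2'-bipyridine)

There is no counter-ion, so the complex is neutral overall.
Ligand charges: 1×2,2'-bipyridine (neutral), 1×cyano (-1 each), 2×bromo (-1 each), 1×ammine (neutral); total -3. So Ru + (-3) = 0, giving Ru = +3.
Ligands are named alphabetically: ammine before bipyridine before bromo before cyano.

ammine(2,2'-bipyridine)dibromocyanoruthenium(III)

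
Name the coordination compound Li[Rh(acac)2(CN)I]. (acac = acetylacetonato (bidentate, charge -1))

lithium bis(acetylacetonato)cyanoiodorhodate(III)

The 1 lithium counter-ion carries a total charge of +1, so each complex ion is 1−.
Ligand charges: 2×acetylacetonato (-1 each), 1×cyano (-1 each), 1×iodo (-1 each); total -4. So Rh + (-4) = 1−, giving Rh = +3.
Ligands are named alphabetically: acetylacetonato before cyano before iodo.
The complex ion is anionic, so rhodium takes the -ate form rhodate(III).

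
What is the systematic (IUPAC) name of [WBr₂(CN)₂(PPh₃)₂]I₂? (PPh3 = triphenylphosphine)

dibromodicyanobis(triphenylphosphine)tungsten(VI) iodide

The 2 iodide counter-ions carry a total charge of -2, so each complex ion is 2+.
Ligand charges: 2×bromo (-1 each), 2×triphenylphosphine (neutral), 2×cyano (-1 each); total -4. So W + (-4) = 2+, giving W = +6.
Ligands are named alphabetically: bromo before cyano before triphenylphosphine.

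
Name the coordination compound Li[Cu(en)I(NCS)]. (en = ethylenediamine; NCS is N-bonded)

lithium (ethylenediamine)iodoisothiocyanatocuprate(I)

The 1 lithium counter-ion carries a total charge of +1, so each complex ion is 1−.
Ligand charges: 1×ethylenediamine (neutral), 1×isothiocyanato (-1 each), 1×iodo (-1 each); total -2. So Cu + (-2) = 1−, giving Cu = +1.
Ligands are named alphabetically: ethylenediamine before iodo before isothiocyanato.
The complex ion is anionic, so copper takes the -ate form cuprate(I).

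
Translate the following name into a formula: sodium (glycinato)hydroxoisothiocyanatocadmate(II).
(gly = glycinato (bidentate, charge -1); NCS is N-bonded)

Ligands: 1 glycinato (gly, -1), 1 isothiocyanato (NCS, -1), 1 hydroxo (OH, -1). Ligand charge sum = -3.
With Cd in oxidation state +2, the complex ion is [Cd...]^1−.
Charge balance with sodium (+1) requires 1 complex ion per 1 sodium.

Na[Cd(gly)(NCS)(OH)]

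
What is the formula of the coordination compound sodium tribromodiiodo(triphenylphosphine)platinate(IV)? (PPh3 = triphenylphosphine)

Ligands: 2 iodo (I, -1), 1 triphenylphosphine (PPh3, neutral), 3 bromo (Br, -1). Ligand charge sum = -5.
Charge balance with sodium (+1) requires 1 complex ion per 1 sodium.

Na[PtBr3I2(PPh3)]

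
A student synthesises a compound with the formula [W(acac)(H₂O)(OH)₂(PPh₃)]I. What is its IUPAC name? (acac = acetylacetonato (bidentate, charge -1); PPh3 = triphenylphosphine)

The 1 iodide counter-ion carries a total charge of -1, so each complex ion is 1+.
Ligand charges: 1×acetylacetonato (-1 each), 1×triphenylphosphine (neutral), 1×aqua (neutral), 2×hydroxo (-1 each); total -3. So W + (-3) = 1+, giving W = +4.
Ligands are named alphabetically: acetylacetonato before aqua before hydroxo before triphenylphosphine.

(acetylacetonato)aquadihydroxo(triphenylphosphine)tungsten(IV) iodide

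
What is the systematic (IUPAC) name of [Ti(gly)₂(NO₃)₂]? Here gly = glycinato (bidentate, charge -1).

There is no counter-ion, so the complex is neutral overall.
Ligand charges: 2×nitrato (-1 each), 2×glycinato (-1 each); total -4. So Ti + (-4) = 0, giving Ti = +4.
Ligands are named alphabetically: glycinato before nitrato.

bis(glycinato)dinitratotitanium(IV)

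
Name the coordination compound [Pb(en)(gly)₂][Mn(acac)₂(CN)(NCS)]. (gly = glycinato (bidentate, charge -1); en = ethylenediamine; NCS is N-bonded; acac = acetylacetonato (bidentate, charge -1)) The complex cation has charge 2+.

The complex cation is given as 2+; its ligand charges sum to -2, so Pb = +4.
A 1:1 salt means the anion carries the equal and opposite charge, 2−.
Anion: ligand charges sum to -4; for the ion to be 2−, Mn = +2.

(ethylenediamine)bis(glycinato)lead(IV) bis(acetylacetonato)cyanoisothiocyanatomanganate(II)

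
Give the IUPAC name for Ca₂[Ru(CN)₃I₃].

calcium tricyanotriiodoruthenate(II)

The 2 calcium counter-ions carry a total charge of +4, so each complex ion is 4−.
Ligand charges: 3×iodo (-1 each), 3×cyano (-1 each); total -6. So Ru + (-6) = 4−, giving Ru = +2.
Ligands are named alphabetically: cyano before iodo.
The complex ion is anionic, so ruthenium takes the -ate form ruthenate(II).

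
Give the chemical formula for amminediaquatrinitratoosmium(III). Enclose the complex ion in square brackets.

Ligands: 3 nitrato (NO3, -1), 2 aqua (H2O, neutral), 1 ammine (NH3, neutral). Ligand charge sum = -3.
With Os in oxidation state +3, the complex ion is [Os...].

[Os(H2O)2(NH3)(NO3)3]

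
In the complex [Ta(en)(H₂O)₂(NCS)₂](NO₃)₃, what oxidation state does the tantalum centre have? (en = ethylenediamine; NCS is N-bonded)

3 nitrate outside the brackets (-1 each) → the complex ion is 3+.
Ligand charges: 2×H2O neutral; 1×en neutral; 2×NCS = -2; sum -2.
Ta + (-2) = 3+ ⇒ Ta is +5.

+5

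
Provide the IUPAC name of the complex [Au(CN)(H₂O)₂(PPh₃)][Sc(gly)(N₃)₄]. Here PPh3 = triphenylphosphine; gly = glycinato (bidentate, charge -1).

diaquacyano(triphenylphosphine)gold(III) tetraazido(glycinato)scandate(III)

Both ions are complex: the cation is named first with the plain metal name, the anion second with the -ate form; each ion's ligands are alphabetised independently.
Scandium is always +3 in its complexes; the anion's ligand charges sum to -5, so the complex anion is 2−.
A 1:1 salt means the cation carries the equal and opposite charge, 2+.
Cation: ligand charges sum to -1; for the ion to be 2+, Au = +3.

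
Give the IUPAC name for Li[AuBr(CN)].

lithium bromocyanoaurate(I)

The 1 lithium counter-ion carries a total charge of +1, so each complex ion is 1−.
Ligand charges: 1×cyano (-1 each), 1×bromo (-1 each); total -2. So Au + (-2) = 1−, giving Au = +1.
Ligands are named alphabetically: bromo before cyano.
The complex ion is anionic, so gold takes the -ate form aurate(I).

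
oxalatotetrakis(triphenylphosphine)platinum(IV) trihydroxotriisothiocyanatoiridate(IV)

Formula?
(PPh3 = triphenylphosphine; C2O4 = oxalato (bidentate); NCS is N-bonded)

[Pt(C2O4)(PPh3)4][Ir(NCS)3(OH)3]

Cation [Pt…]: ligand charges -2, Pt(IV) ⇒ ion charge 2+.
Anion [Ir…]: ligand charges -6, Ir(IV) ⇒ ion charge 2−.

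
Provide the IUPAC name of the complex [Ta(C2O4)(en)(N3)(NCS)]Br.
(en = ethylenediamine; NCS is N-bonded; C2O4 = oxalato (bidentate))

The 1 bromide counter-ion carries a total charge of -1, so each complex ion is 1+.
Ligand charges: 1×azido (-1 each), 1×ethylenediamine (neutral), 1×isothiocyanato (-1 each), 1×oxalato (-2 each); total -4. So Ta + (-4) = 1+, giving Ta = +5.
Ligands are named alphabetically: azido before ethylenediamine before isothiocyanato before oxalato.

azido(ethylenediamine)isothiocyanatooxalatotantalum(V) bromide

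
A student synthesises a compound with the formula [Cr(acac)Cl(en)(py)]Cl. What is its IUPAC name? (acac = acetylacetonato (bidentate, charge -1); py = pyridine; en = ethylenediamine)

(acetylacetonato)chloro(ethylenediamine)(pyridine)chromium(III) chloride

The 1 chloride counter-ion carries a total charge of -1, so each complex ion is 1+.
Ligand charges: 1×acetylacetonato (-1 each), 1×pyridine (neutral), 1×ethylenediamine (neutral), 1×chloro (-1 each); total -2. So Cr + (-2) = 1+, giving Cr = +3.
Ligands are named alphabetically: acetylacetonato before chloro before ethylenediamine before pyridine.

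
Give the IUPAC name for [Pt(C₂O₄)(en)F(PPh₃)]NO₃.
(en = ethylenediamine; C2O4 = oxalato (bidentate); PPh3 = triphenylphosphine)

(ethylenediamine)fluorooxalato(triphenylphosphine)platinum(IV) nitrate

The 1 nitrate counter-ion carries a total charge of -1, so each complex ion is 1+.
Ligand charges: 1×ethylenediamine (neutral), 1×fluoro (-1 each), 1×oxalato (-2 each), 1×triphenylphosphine (neutral); total -3. So Pt + (-3) = 1+, giving Pt = +4.
Ligands are named alphabetically: ethylenediamine before fluoro before oxalato before triphenylphosphine.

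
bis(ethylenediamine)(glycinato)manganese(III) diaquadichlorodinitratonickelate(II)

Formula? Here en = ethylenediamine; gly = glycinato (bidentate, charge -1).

Cation [Mn…]: ligand charges -1, Mn(III) ⇒ ion charge 2+.
Anion [Ni…]: ligand charges -4, Ni(II) ⇒ ion charge 2−.

[Mn(en)2(gly)][NiCl2(H2O)2(NO3)2]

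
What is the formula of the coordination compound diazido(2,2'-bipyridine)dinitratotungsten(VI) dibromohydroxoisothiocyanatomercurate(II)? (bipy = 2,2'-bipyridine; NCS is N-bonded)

[W(bipy)(N3)2(NO3)2][HgBr2(NCS)(OH)]

Cation [W…]: ligand charges -4, W(VI) ⇒ ion charge 2+.
Anion [Hg…]: ligand charges -4, Hg(II) ⇒ ion charge 2−.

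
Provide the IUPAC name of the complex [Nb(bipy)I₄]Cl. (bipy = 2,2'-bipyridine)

(2,2'-bipyridine)tetraiodoniobium(V) chloride

The 1 chloride counter-ion carries a total charge of -1, so each complex ion is 1+.
Ligand charges: 4×iodo (-1 each), 1×2,2'-bipyridine (neutral); total -4. So Nb + (-4) = 1+, giving Nb = +5.
Ligands are named alphabetically: bipyridine before iodo.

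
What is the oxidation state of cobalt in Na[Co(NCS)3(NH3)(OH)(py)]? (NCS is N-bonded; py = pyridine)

+3

1 sodium outside the brackets (+1 each) → the complex ion is 1−.
Ligand charges: 1×NH3 neutral; 1×OH = -1; 3×NCS = -3; 1×py neutral; sum -4.
Co + (-4) = 1− ⇒ Co is +3.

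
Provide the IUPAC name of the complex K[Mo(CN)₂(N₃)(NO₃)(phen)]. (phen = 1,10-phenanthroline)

The 1 potassium counter-ion carries a total charge of +1, so each complex ion is 1−.
Ligand charges: 1×azido (-1 each), 2×cyano (-1 each), 1×nitrato (-1 each), 1×1,10-phenanthroline (neutral); total -4. So Mo + (-4) = 1−, giving Mo = +3.
The complex ion is anionic, so molybdenum takes the -ate form molybdate(III).

potassium azidodicyanonitrato(1,10-phenanthroline)molybdate(III)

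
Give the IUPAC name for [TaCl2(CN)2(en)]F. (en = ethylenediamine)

dichlorodicyano(ethylenediamine)tantalum(V) fluoride

The 1 fluoride counter-ion carries a total charge of -1, so each complex ion is 1+.
Ligand charges: 1×ethylenediamine (neutral), 2×cyano (-1 each), 2×chloro (-1 each); total -4. So Ta + (-4) = 1+, giving Ta = +5.
Ligands are named alphabetically: chloro before cyano before ethylenediamine.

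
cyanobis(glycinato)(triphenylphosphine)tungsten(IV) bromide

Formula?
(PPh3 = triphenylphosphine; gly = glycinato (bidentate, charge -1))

[W(CN)(gly)2(PPh3)]Br

Ligands: 1 cyano (CN, -1), 1 triphenylphosphine (PPh3, neutral), 2 glycinato (gly, -1). Ligand charge sum = -3.
Charge balance with bromide (-1) requires 1 complex ion per 1 bromide.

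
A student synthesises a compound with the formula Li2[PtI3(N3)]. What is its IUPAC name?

The 2 lithium counter-ions carry a total charge of +2, so each complex ion is 2−.
Ligand charges: 1×azido (-1 each), 3×iodo (-1 each); total -4. So Pt + (-4) = 2−, giving Pt = +2.
Ligands are named alphabetically: azido before iodo.
The complex ion is anionic, so platinum takes the -ate form platinate(II).

lithium azidotriiodoplatinate(II)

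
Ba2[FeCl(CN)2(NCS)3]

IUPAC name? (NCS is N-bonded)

The 2 barium counter-ions carry a total charge of +4, so each complex ion is 4−.
Ligand charges: 3×isothiocyanato (-1 each), 1×chloro (-1 each), 2×cyano (-1 each); total -6. So Fe + (-6) = 4−, giving Fe = +2.
Ligands are named alphabetically: chloro before cyano before isothiocyanato.
The complex ion is anionic, so iron takes the -ate form ferrate(II).

barium chlorodicyanotriisothiocyanatoferrate(II)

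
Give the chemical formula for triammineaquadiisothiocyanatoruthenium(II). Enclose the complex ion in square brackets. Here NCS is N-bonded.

Ligands: 2 isothiocyanato (NCS, -1), 1 aqua (H2O, neutral), 3 ammine (NH3, neutral). Ligand charge sum = -2.
With Ru in oxidation state +2, the complex ion is [Ru...].

[Ru(H2O)(NCS)2(NH3)3]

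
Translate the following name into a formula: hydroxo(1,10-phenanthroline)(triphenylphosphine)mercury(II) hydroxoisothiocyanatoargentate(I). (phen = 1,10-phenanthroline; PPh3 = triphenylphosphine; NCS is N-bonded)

Cation [Hg…]: ligand charges -1, Hg(II) ⇒ ion charge 1+.
Anion [Ag…]: ligand charges -2, Ag(I) ⇒ ion charge 1−.
One 1+ cation balances one 1− anion.

[Hg(OH)(phen)(PPh3)][Ag(NCS)(OH)]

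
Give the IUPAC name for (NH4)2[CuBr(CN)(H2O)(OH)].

ammonium aquabromocyanohydroxocuprate(I)

The 2 ammonium counter-ions carry a total charge of +2, so each complex ion is 2−.
Ligand charges: 1×bromo (-1 each), 1×cyano (-1 each), 1×aqua (neutral), 1×hydroxo (-1 each); total -3. So Cu + (-3) = 2−, giving Cu = +1.
The complex ion is anionic, so copper takes the -ate form cuprate(I).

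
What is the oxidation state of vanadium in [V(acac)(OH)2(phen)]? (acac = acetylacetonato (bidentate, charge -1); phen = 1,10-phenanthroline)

+3

No counter-ion: the bracketed complex is neutral.
Ligand charges: 1×acac = -1; 2×OH = -2; 1×phen neutral; sum -3.
V + (-3) = 0 ⇒ V is +3.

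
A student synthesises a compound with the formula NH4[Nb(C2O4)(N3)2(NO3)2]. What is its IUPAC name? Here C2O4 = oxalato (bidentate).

The 1 ammonium counter-ion carries a total charge of +1, so each complex ion is 1−.
Ligand charges: 1×oxalato (-2 each), 2×azido (-1 each), 2×nitrato (-1 each); total -6. So Nb + (-6) = 1−, giving Nb = +5.
The complex ion is anionic, so niobium takes the -ate form niobate(V).

ammonium diazidodinitratooxalatoniobate(V)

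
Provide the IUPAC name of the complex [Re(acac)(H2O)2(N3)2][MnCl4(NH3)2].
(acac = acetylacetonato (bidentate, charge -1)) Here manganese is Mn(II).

Mn is given as +2; the anion's ligand charges sum to -4, so the complex anion is 2−.
A 1:1 salt means the cation carries the equal and opposite charge, 2+.
Cation: ligand charges sum to -3; for the ion to be 2+, Re = +5.

(acetylacetonato)diaquadiazidorhenium(V) diamminetetrachloromanganate(II)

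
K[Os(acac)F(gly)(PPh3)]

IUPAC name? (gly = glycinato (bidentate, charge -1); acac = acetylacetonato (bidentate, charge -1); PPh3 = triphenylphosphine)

The 1 potassium counter-ion carries a total charge of +1, so each complex ion is 1−.
Ligand charges: 1×glycinato (-1 each), 1×acetylacetonato (-1 each), 1×triphenylphosphine (neutral), 1×fluoro (-1 each); total -3. So Os + (-3) = 1−, giving Os = +2.
The complex ion is anionic, so osmium takes the -ate form osmate(II).

potassium (acetylacetonato)fluoro(glycinato)(triphenylphosphine)osmate(II)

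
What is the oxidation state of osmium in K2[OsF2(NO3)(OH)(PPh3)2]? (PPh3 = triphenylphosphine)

2 potassium outside the brackets (+1 each) → the complex ion is 2−.
Ligand charges: 1×NO3 = -1; 1×OH = -1; 2×F = -2; 2×PPh3 neutral; sum -4.
Os + (-4) = 2− ⇒ Os is +2.

+2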